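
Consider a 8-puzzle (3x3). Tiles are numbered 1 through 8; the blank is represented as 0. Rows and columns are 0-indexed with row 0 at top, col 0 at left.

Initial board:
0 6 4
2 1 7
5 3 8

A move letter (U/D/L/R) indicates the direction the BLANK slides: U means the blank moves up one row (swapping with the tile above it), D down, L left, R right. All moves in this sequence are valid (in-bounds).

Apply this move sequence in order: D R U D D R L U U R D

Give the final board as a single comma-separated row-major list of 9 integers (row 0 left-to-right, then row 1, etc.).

After move 1 (D):
2 6 4
0 1 7
5 3 8

After move 2 (R):
2 6 4
1 0 7
5 3 8

After move 3 (U):
2 0 4
1 6 7
5 3 8

After move 4 (D):
2 6 4
1 0 7
5 3 8

After move 5 (D):
2 6 4
1 3 7
5 0 8

After move 6 (R):
2 6 4
1 3 7
5 8 0

After move 7 (L):
2 6 4
1 3 7
5 0 8

After move 8 (U):
2 6 4
1 0 7
5 3 8

After move 9 (U):
2 0 4
1 6 7
5 3 8

After move 10 (R):
2 4 0
1 6 7
5 3 8

After move 11 (D):
2 4 7
1 6 0
5 3 8

Answer: 2, 4, 7, 1, 6, 0, 5, 3, 8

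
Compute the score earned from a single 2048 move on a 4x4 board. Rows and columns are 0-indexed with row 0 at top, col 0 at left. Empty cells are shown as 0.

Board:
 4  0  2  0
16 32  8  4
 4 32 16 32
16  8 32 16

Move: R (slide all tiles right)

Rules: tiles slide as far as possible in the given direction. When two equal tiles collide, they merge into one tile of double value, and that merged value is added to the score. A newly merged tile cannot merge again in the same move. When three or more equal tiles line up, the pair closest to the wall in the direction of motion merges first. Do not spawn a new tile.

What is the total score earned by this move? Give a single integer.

Slide right:
row 0: [4, 0, 2, 0] -> [0, 0, 4, 2]  score +0 (running 0)
row 1: [16, 32, 8, 4] -> [16, 32, 8, 4]  score +0 (running 0)
row 2: [4, 32, 16, 32] -> [4, 32, 16, 32]  score +0 (running 0)
row 3: [16, 8, 32, 16] -> [16, 8, 32, 16]  score +0 (running 0)
Board after move:
 0  0  4  2
16 32  8  4
 4 32 16 32
16  8 32 16

Answer: 0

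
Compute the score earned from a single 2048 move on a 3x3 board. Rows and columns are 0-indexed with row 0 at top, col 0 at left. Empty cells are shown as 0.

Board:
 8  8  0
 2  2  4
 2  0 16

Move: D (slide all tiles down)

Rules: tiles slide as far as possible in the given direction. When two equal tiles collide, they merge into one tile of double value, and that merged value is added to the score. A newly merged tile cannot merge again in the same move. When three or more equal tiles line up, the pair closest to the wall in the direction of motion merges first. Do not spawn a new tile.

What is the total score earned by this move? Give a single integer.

Slide down:
col 0: [8, 2, 2] -> [0, 8, 4]  score +4 (running 4)
col 1: [8, 2, 0] -> [0, 8, 2]  score +0 (running 4)
col 2: [0, 4, 16] -> [0, 4, 16]  score +0 (running 4)
Board after move:
 0  0  0
 8  8  4
 4  2 16

Answer: 4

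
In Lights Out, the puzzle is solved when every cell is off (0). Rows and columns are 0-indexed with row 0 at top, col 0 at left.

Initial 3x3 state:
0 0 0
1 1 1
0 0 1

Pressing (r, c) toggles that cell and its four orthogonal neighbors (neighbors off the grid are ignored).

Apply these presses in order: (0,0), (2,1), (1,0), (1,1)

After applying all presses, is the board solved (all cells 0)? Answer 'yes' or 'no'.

Answer: yes

Derivation:
After press 1 at (0,0):
1 1 0
0 1 1
0 0 1

After press 2 at (2,1):
1 1 0
0 0 1
1 1 0

After press 3 at (1,0):
0 1 0
1 1 1
0 1 0

After press 4 at (1,1):
0 0 0
0 0 0
0 0 0

Lights still on: 0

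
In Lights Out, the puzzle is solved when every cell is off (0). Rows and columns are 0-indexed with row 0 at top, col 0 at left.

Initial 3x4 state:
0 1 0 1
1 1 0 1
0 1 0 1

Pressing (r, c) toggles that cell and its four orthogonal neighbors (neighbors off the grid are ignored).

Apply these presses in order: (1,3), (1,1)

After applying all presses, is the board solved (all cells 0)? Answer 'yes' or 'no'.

Answer: yes

Derivation:
After press 1 at (1,3):
0 1 0 0
1 1 1 0
0 1 0 0

After press 2 at (1,1):
0 0 0 0
0 0 0 0
0 0 0 0

Lights still on: 0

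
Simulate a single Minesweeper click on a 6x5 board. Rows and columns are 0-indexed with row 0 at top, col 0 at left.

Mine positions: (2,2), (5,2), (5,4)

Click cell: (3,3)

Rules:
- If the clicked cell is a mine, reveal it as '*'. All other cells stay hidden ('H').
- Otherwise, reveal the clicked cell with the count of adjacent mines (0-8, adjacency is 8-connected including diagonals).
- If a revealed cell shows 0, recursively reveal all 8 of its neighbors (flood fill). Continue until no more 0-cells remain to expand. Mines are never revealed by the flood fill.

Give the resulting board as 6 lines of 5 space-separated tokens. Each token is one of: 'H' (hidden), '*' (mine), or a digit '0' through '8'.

H H H H H
H H H H H
H H H H H
H H H 1 H
H H H H H
H H H H H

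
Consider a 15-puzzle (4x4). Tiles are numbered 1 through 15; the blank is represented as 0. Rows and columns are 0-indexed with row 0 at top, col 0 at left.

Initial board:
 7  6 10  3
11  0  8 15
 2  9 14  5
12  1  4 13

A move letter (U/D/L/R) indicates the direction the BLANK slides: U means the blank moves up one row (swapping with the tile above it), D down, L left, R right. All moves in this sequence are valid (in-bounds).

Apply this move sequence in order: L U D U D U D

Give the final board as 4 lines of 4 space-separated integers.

After move 1 (L):
 7  6 10  3
 0 11  8 15
 2  9 14  5
12  1  4 13

After move 2 (U):
 0  6 10  3
 7 11  8 15
 2  9 14  5
12  1  4 13

After move 3 (D):
 7  6 10  3
 0 11  8 15
 2  9 14  5
12  1  4 13

After move 4 (U):
 0  6 10  3
 7 11  8 15
 2  9 14  5
12  1  4 13

After move 5 (D):
 7  6 10  3
 0 11  8 15
 2  9 14  5
12  1  4 13

After move 6 (U):
 0  6 10  3
 7 11  8 15
 2  9 14  5
12  1  4 13

After move 7 (D):
 7  6 10  3
 0 11  8 15
 2  9 14  5
12  1  4 13

Answer:  7  6 10  3
 0 11  8 15
 2  9 14  5
12  1  4 13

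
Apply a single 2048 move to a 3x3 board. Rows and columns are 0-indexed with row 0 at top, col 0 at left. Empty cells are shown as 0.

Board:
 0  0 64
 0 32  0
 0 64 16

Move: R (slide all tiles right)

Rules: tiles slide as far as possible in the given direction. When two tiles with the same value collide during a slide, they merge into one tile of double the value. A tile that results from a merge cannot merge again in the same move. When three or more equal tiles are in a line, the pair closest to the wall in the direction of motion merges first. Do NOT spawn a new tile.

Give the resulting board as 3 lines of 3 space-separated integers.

Answer:  0  0 64
 0  0 32
 0 64 16

Derivation:
Slide right:
row 0: [0, 0, 64] -> [0, 0, 64]
row 1: [0, 32, 0] -> [0, 0, 32]
row 2: [0, 64, 16] -> [0, 64, 16]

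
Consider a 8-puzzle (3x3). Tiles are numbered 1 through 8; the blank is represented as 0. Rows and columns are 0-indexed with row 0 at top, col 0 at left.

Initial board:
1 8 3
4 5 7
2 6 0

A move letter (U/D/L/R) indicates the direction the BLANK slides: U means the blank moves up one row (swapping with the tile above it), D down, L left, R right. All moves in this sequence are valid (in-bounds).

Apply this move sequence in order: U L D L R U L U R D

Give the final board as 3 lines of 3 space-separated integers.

After move 1 (U):
1 8 3
4 5 0
2 6 7

After move 2 (L):
1 8 3
4 0 5
2 6 7

After move 3 (D):
1 8 3
4 6 5
2 0 7

After move 4 (L):
1 8 3
4 6 5
0 2 7

After move 5 (R):
1 8 3
4 6 5
2 0 7

After move 6 (U):
1 8 3
4 0 5
2 6 7

After move 7 (L):
1 8 3
0 4 5
2 6 7

After move 8 (U):
0 8 3
1 4 5
2 6 7

After move 9 (R):
8 0 3
1 4 5
2 6 7

After move 10 (D):
8 4 3
1 0 5
2 6 7

Answer: 8 4 3
1 0 5
2 6 7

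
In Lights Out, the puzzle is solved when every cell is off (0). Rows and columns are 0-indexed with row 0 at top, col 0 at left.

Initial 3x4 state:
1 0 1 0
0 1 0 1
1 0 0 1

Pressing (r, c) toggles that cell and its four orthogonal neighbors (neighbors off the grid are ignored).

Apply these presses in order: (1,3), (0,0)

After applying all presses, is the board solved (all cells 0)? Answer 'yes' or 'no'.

After press 1 at (1,3):
1 0 1 1
0 1 1 0
1 0 0 0

After press 2 at (0,0):
0 1 1 1
1 1 1 0
1 0 0 0

Lights still on: 7

Answer: no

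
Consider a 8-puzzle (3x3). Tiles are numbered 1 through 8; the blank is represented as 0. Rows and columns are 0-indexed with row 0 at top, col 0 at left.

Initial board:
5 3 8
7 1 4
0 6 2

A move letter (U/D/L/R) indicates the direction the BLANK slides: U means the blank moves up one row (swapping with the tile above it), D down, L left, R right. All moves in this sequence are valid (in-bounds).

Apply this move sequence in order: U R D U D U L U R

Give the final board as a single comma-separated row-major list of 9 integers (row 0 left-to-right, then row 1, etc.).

Answer: 3, 0, 8, 5, 1, 4, 7, 6, 2

Derivation:
After move 1 (U):
5 3 8
0 1 4
7 6 2

After move 2 (R):
5 3 8
1 0 4
7 6 2

After move 3 (D):
5 3 8
1 6 4
7 0 2

After move 4 (U):
5 3 8
1 0 4
7 6 2

After move 5 (D):
5 3 8
1 6 4
7 0 2

After move 6 (U):
5 3 8
1 0 4
7 6 2

After move 7 (L):
5 3 8
0 1 4
7 6 2

After move 8 (U):
0 3 8
5 1 4
7 6 2

After move 9 (R):
3 0 8
5 1 4
7 6 2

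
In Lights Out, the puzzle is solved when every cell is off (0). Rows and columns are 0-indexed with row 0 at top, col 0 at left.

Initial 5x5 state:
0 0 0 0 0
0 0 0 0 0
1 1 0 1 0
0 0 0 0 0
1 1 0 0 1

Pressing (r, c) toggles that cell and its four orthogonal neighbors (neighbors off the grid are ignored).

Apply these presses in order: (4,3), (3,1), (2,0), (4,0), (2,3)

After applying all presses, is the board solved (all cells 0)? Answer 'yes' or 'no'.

After press 1 at (4,3):
0 0 0 0 0
0 0 0 0 0
1 1 0 1 0
0 0 0 1 0
1 1 1 1 0

After press 2 at (3,1):
0 0 0 0 0
0 0 0 0 0
1 0 0 1 0
1 1 1 1 0
1 0 1 1 0

After press 3 at (2,0):
0 0 0 0 0
1 0 0 0 0
0 1 0 1 0
0 1 1 1 0
1 0 1 1 0

After press 4 at (4,0):
0 0 0 0 0
1 0 0 0 0
0 1 0 1 0
1 1 1 1 0
0 1 1 1 0

After press 5 at (2,3):
0 0 0 0 0
1 0 0 1 0
0 1 1 0 1
1 1 1 0 0
0 1 1 1 0

Lights still on: 11

Answer: no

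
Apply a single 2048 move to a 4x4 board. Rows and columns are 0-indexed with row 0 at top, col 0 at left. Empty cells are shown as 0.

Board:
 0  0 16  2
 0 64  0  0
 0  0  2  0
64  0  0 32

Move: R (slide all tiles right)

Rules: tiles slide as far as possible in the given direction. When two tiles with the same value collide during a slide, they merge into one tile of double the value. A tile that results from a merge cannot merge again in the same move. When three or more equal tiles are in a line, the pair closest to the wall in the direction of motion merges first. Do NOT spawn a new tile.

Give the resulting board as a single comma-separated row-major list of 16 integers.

Answer: 0, 0, 16, 2, 0, 0, 0, 64, 0, 0, 0, 2, 0, 0, 64, 32

Derivation:
Slide right:
row 0: [0, 0, 16, 2] -> [0, 0, 16, 2]
row 1: [0, 64, 0, 0] -> [0, 0, 0, 64]
row 2: [0, 0, 2, 0] -> [0, 0, 0, 2]
row 3: [64, 0, 0, 32] -> [0, 0, 64, 32]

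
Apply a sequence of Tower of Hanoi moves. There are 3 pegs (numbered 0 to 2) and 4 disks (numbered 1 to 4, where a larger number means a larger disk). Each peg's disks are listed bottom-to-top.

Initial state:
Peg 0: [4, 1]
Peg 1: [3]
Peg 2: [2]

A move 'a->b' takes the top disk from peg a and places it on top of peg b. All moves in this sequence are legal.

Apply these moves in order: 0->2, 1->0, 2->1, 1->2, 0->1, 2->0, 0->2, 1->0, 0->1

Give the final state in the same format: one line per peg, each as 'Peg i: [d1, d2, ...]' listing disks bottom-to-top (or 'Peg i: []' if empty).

Answer: Peg 0: [4]
Peg 1: [3]
Peg 2: [2, 1]

Derivation:
After move 1 (0->2):
Peg 0: [4]
Peg 1: [3]
Peg 2: [2, 1]

After move 2 (1->0):
Peg 0: [4, 3]
Peg 1: []
Peg 2: [2, 1]

After move 3 (2->1):
Peg 0: [4, 3]
Peg 1: [1]
Peg 2: [2]

After move 4 (1->2):
Peg 0: [4, 3]
Peg 1: []
Peg 2: [2, 1]

After move 5 (0->1):
Peg 0: [4]
Peg 1: [3]
Peg 2: [2, 1]

After move 6 (2->0):
Peg 0: [4, 1]
Peg 1: [3]
Peg 2: [2]

After move 7 (0->2):
Peg 0: [4]
Peg 1: [3]
Peg 2: [2, 1]

After move 8 (1->0):
Peg 0: [4, 3]
Peg 1: []
Peg 2: [2, 1]

After move 9 (0->1):
Peg 0: [4]
Peg 1: [3]
Peg 2: [2, 1]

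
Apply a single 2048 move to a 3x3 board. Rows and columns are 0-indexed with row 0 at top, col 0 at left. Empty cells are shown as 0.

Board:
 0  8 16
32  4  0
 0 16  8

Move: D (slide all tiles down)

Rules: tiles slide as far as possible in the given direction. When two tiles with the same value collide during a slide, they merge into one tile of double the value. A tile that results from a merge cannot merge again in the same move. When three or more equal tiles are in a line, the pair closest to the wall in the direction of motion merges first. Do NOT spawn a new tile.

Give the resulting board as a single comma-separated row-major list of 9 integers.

Slide down:
col 0: [0, 32, 0] -> [0, 0, 32]
col 1: [8, 4, 16] -> [8, 4, 16]
col 2: [16, 0, 8] -> [0, 16, 8]

Answer: 0, 8, 0, 0, 4, 16, 32, 16, 8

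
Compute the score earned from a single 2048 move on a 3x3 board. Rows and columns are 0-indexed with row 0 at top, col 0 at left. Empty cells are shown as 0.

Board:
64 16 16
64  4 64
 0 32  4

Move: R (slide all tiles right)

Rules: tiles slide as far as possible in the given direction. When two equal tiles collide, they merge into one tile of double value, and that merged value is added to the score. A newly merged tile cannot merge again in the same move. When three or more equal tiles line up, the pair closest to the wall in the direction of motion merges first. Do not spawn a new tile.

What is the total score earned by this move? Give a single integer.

Answer: 32

Derivation:
Slide right:
row 0: [64, 16, 16] -> [0, 64, 32]  score +32 (running 32)
row 1: [64, 4, 64] -> [64, 4, 64]  score +0 (running 32)
row 2: [0, 32, 4] -> [0, 32, 4]  score +0 (running 32)
Board after move:
 0 64 32
64  4 64
 0 32  4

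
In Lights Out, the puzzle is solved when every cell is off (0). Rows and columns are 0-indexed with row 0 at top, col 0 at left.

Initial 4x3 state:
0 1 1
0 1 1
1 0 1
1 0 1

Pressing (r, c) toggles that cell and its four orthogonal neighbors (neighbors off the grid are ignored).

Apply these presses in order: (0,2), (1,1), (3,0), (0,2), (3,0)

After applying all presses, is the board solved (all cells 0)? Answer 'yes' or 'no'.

After press 1 at (0,2):
0 0 0
0 1 0
1 0 1
1 0 1

After press 2 at (1,1):
0 1 0
1 0 1
1 1 1
1 0 1

After press 3 at (3,0):
0 1 0
1 0 1
0 1 1
0 1 1

After press 4 at (0,2):
0 0 1
1 0 0
0 1 1
0 1 1

After press 5 at (3,0):
0 0 1
1 0 0
1 1 1
1 0 1

Lights still on: 7

Answer: no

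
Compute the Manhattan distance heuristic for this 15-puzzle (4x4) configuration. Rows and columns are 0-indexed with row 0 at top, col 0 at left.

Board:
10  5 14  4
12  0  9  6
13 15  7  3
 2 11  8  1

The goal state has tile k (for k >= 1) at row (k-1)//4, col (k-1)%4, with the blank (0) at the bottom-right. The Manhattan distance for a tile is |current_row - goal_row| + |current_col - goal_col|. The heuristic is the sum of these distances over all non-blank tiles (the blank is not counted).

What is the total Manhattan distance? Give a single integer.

Tile 10: (0,0)->(2,1) = 3
Tile 5: (0,1)->(1,0) = 2
Tile 14: (0,2)->(3,1) = 4
Tile 4: (0,3)->(0,3) = 0
Tile 12: (1,0)->(2,3) = 4
Tile 9: (1,2)->(2,0) = 3
Tile 6: (1,3)->(1,1) = 2
Tile 13: (2,0)->(3,0) = 1
Tile 15: (2,1)->(3,2) = 2
Tile 7: (2,2)->(1,2) = 1
Tile 3: (2,3)->(0,2) = 3
Tile 2: (3,0)->(0,1) = 4
Tile 11: (3,1)->(2,2) = 2
Tile 8: (3,2)->(1,3) = 3
Tile 1: (3,3)->(0,0) = 6
Sum: 3 + 2 + 4 + 0 + 4 + 3 + 2 + 1 + 2 + 1 + 3 + 4 + 2 + 3 + 6 = 40

Answer: 40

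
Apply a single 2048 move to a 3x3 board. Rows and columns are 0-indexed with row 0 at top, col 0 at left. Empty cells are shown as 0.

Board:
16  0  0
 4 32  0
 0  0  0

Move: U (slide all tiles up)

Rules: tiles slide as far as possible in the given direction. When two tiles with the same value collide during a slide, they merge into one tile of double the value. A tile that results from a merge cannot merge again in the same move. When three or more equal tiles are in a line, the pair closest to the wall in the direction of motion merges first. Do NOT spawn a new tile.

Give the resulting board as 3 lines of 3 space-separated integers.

Slide up:
col 0: [16, 4, 0] -> [16, 4, 0]
col 1: [0, 32, 0] -> [32, 0, 0]
col 2: [0, 0, 0] -> [0, 0, 0]

Answer: 16 32  0
 4  0  0
 0  0  0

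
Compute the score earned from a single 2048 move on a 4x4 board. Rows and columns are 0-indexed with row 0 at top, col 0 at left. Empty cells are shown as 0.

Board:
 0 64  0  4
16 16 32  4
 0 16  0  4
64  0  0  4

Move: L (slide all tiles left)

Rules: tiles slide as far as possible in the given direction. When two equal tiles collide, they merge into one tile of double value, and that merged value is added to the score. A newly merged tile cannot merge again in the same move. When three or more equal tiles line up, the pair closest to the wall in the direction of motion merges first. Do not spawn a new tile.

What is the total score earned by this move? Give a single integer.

Answer: 32

Derivation:
Slide left:
row 0: [0, 64, 0, 4] -> [64, 4, 0, 0]  score +0 (running 0)
row 1: [16, 16, 32, 4] -> [32, 32, 4, 0]  score +32 (running 32)
row 2: [0, 16, 0, 4] -> [16, 4, 0, 0]  score +0 (running 32)
row 3: [64, 0, 0, 4] -> [64, 4, 0, 0]  score +0 (running 32)
Board after move:
64  4  0  0
32 32  4  0
16  4  0  0
64  4  0  0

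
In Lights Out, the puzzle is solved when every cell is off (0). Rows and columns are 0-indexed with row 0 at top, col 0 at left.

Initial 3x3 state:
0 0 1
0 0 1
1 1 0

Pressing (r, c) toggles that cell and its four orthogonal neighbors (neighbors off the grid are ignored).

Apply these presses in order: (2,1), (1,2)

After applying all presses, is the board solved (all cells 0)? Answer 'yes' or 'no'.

After press 1 at (2,1):
0 0 1
0 1 1
0 0 1

After press 2 at (1,2):
0 0 0
0 0 0
0 0 0

Lights still on: 0

Answer: yes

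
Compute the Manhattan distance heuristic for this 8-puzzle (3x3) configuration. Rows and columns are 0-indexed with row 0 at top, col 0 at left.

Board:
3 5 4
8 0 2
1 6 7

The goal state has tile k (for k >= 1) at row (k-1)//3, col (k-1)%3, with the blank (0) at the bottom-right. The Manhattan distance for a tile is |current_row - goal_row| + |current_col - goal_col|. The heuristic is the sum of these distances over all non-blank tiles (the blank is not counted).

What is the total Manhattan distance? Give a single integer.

Tile 3: (0,0)->(0,2) = 2
Tile 5: (0,1)->(1,1) = 1
Tile 4: (0,2)->(1,0) = 3
Tile 8: (1,0)->(2,1) = 2
Tile 2: (1,2)->(0,1) = 2
Tile 1: (2,0)->(0,0) = 2
Tile 6: (2,1)->(1,2) = 2
Tile 7: (2,2)->(2,0) = 2
Sum: 2 + 1 + 3 + 2 + 2 + 2 + 2 + 2 = 16

Answer: 16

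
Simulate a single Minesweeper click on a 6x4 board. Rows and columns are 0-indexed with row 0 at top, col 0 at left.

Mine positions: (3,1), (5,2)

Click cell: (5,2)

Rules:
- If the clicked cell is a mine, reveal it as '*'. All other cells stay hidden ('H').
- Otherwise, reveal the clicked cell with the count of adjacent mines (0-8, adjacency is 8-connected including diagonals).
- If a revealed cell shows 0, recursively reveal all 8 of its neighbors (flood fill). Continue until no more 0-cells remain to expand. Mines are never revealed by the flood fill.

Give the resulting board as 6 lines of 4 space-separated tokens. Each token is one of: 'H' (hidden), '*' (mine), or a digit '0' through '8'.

H H H H
H H H H
H H H H
H H H H
H H H H
H H * H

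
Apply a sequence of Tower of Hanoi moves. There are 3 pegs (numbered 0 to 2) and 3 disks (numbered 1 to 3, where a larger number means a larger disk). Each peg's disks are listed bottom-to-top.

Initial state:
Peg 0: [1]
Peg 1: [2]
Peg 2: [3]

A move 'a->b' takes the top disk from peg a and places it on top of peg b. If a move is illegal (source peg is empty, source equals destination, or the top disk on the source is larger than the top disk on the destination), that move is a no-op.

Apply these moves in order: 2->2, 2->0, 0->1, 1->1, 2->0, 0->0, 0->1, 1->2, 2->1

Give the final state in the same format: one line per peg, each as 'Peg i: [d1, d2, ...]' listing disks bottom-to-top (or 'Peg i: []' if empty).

After move 1 (2->2):
Peg 0: [1]
Peg 1: [2]
Peg 2: [3]

After move 2 (2->0):
Peg 0: [1]
Peg 1: [2]
Peg 2: [3]

After move 3 (0->1):
Peg 0: []
Peg 1: [2, 1]
Peg 2: [3]

After move 4 (1->1):
Peg 0: []
Peg 1: [2, 1]
Peg 2: [3]

After move 5 (2->0):
Peg 0: [3]
Peg 1: [2, 1]
Peg 2: []

After move 6 (0->0):
Peg 0: [3]
Peg 1: [2, 1]
Peg 2: []

After move 7 (0->1):
Peg 0: [3]
Peg 1: [2, 1]
Peg 2: []

After move 8 (1->2):
Peg 0: [3]
Peg 1: [2]
Peg 2: [1]

After move 9 (2->1):
Peg 0: [3]
Peg 1: [2, 1]
Peg 2: []

Answer: Peg 0: [3]
Peg 1: [2, 1]
Peg 2: []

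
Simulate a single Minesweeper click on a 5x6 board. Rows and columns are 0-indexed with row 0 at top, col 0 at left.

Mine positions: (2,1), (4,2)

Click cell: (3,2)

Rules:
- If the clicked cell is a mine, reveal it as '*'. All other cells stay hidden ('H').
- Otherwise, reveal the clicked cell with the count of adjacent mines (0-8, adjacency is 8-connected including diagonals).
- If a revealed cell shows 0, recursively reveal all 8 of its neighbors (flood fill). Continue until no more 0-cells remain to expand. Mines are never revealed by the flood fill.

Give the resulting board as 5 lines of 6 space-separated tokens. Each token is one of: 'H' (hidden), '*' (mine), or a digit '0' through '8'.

H H H H H H
H H H H H H
H H H H H H
H H 2 H H H
H H H H H H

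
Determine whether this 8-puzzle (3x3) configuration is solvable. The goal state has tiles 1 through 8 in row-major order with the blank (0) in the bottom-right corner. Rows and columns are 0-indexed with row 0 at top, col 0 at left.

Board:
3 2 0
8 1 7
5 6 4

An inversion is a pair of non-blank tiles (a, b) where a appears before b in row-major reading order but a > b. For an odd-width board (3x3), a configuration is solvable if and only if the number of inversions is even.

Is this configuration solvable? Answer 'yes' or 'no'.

Inversions (pairs i<j in row-major order where tile[i] > tile[j] > 0): 13
13 is odd, so the puzzle is not solvable.

Answer: no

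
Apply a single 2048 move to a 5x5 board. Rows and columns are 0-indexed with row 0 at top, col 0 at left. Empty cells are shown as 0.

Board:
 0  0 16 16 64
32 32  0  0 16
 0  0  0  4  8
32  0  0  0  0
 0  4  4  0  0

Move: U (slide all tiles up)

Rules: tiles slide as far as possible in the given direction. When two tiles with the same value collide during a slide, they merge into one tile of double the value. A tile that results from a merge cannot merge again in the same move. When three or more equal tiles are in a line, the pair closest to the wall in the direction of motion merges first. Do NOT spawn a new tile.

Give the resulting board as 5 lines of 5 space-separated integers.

Slide up:
col 0: [0, 32, 0, 32, 0] -> [64, 0, 0, 0, 0]
col 1: [0, 32, 0, 0, 4] -> [32, 4, 0, 0, 0]
col 2: [16, 0, 0, 0, 4] -> [16, 4, 0, 0, 0]
col 3: [16, 0, 4, 0, 0] -> [16, 4, 0, 0, 0]
col 4: [64, 16, 8, 0, 0] -> [64, 16, 8, 0, 0]

Answer: 64 32 16 16 64
 0  4  4  4 16
 0  0  0  0  8
 0  0  0  0  0
 0  0  0  0  0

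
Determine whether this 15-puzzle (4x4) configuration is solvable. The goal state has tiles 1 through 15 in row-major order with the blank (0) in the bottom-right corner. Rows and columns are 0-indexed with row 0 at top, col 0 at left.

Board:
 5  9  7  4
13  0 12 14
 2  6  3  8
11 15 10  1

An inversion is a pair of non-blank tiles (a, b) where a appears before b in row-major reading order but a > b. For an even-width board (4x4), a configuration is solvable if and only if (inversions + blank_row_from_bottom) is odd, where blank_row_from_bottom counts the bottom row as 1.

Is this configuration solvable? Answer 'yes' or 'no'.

Inversions: 51
Blank is in row 1 (0-indexed from top), which is row 3 counting from the bottom (bottom = 1).
51 + 3 = 54, which is even, so the puzzle is not solvable.

Answer: no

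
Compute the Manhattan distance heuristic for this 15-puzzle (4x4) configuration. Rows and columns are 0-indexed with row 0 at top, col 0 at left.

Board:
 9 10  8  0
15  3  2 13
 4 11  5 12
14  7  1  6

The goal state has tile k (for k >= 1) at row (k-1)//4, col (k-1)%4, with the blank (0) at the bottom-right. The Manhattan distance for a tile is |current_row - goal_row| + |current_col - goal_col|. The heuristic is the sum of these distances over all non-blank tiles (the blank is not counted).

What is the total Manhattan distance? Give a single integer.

Answer: 41

Derivation:
Tile 9: (0,0)->(2,0) = 2
Tile 10: (0,1)->(2,1) = 2
Tile 8: (0,2)->(1,3) = 2
Tile 15: (1,0)->(3,2) = 4
Tile 3: (1,1)->(0,2) = 2
Tile 2: (1,2)->(0,1) = 2
Tile 13: (1,3)->(3,0) = 5
Tile 4: (2,0)->(0,3) = 5
Tile 11: (2,1)->(2,2) = 1
Tile 5: (2,2)->(1,0) = 3
Tile 12: (2,3)->(2,3) = 0
Tile 14: (3,0)->(3,1) = 1
Tile 7: (3,1)->(1,2) = 3
Tile 1: (3,2)->(0,0) = 5
Tile 6: (3,3)->(1,1) = 4
Sum: 2 + 2 + 2 + 4 + 2 + 2 + 5 + 5 + 1 + 3 + 0 + 1 + 3 + 5 + 4 = 41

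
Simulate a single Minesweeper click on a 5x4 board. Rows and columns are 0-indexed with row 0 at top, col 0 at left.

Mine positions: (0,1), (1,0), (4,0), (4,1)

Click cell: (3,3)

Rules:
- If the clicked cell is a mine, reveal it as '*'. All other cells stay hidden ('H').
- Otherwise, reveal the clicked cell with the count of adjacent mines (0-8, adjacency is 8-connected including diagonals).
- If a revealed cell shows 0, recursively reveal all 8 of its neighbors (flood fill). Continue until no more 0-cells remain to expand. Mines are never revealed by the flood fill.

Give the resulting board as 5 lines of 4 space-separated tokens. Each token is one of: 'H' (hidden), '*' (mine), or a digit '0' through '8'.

H H 1 0
H 2 1 0
H 1 0 0
H 2 1 0
H H 1 0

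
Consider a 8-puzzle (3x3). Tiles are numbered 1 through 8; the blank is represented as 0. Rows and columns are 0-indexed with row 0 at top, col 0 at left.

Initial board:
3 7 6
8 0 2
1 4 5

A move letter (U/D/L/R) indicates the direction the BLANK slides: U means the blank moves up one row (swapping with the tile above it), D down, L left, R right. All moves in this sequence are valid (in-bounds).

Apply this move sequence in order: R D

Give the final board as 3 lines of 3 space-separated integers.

Answer: 3 7 6
8 2 5
1 4 0

Derivation:
After move 1 (R):
3 7 6
8 2 0
1 4 5

After move 2 (D):
3 7 6
8 2 5
1 4 0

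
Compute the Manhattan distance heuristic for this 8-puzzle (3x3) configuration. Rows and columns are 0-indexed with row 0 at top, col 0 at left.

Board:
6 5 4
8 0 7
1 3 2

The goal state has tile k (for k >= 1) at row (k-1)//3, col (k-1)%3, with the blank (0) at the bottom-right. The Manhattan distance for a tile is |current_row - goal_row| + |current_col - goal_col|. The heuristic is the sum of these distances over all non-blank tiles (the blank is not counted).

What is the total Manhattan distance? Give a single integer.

Tile 6: at (0,0), goal (1,2), distance |0-1|+|0-2| = 3
Tile 5: at (0,1), goal (1,1), distance |0-1|+|1-1| = 1
Tile 4: at (0,2), goal (1,0), distance |0-1|+|2-0| = 3
Tile 8: at (1,0), goal (2,1), distance |1-2|+|0-1| = 2
Tile 7: at (1,2), goal (2,0), distance |1-2|+|2-0| = 3
Tile 1: at (2,0), goal (0,0), distance |2-0|+|0-0| = 2
Tile 3: at (2,1), goal (0,2), distance |2-0|+|1-2| = 3
Tile 2: at (2,2), goal (0,1), distance |2-0|+|2-1| = 3
Sum: 3 + 1 + 3 + 2 + 3 + 2 + 3 + 3 = 20

Answer: 20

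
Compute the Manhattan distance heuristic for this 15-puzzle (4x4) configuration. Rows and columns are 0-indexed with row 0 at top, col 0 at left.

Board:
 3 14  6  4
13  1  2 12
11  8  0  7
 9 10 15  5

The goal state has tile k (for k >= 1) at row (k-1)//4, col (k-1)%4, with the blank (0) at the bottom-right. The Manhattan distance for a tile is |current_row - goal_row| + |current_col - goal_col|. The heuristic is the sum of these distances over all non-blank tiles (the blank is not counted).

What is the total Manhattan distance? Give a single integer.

Tile 3: at (0,0), goal (0,2), distance |0-0|+|0-2| = 2
Tile 14: at (0,1), goal (3,1), distance |0-3|+|1-1| = 3
Tile 6: at (0,2), goal (1,1), distance |0-1|+|2-1| = 2
Tile 4: at (0,3), goal (0,3), distance |0-0|+|3-3| = 0
Tile 13: at (1,0), goal (3,0), distance |1-3|+|0-0| = 2
Tile 1: at (1,1), goal (0,0), distance |1-0|+|1-0| = 2
Tile 2: at (1,2), goal (0,1), distance |1-0|+|2-1| = 2
Tile 12: at (1,3), goal (2,3), distance |1-2|+|3-3| = 1
Tile 11: at (2,0), goal (2,2), distance |2-2|+|0-2| = 2
Tile 8: at (2,1), goal (1,3), distance |2-1|+|1-3| = 3
Tile 7: at (2,3), goal (1,2), distance |2-1|+|3-2| = 2
Tile 9: at (3,0), goal (2,0), distance |3-2|+|0-0| = 1
Tile 10: at (3,1), goal (2,1), distance |3-2|+|1-1| = 1
Tile 15: at (3,2), goal (3,2), distance |3-3|+|2-2| = 0
Tile 5: at (3,3), goal (1,0), distance |3-1|+|3-0| = 5
Sum: 2 + 3 + 2 + 0 + 2 + 2 + 2 + 1 + 2 + 3 + 2 + 1 + 1 + 0 + 5 = 28

Answer: 28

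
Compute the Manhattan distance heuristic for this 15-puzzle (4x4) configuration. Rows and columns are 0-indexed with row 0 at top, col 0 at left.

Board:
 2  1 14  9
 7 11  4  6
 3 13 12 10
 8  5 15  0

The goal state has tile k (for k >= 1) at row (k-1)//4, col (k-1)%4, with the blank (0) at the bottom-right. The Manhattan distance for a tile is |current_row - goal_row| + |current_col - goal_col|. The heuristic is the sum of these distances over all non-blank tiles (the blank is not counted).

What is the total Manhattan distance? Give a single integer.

Answer: 36

Derivation:
Tile 2: at (0,0), goal (0,1), distance |0-0|+|0-1| = 1
Tile 1: at (0,1), goal (0,0), distance |0-0|+|1-0| = 1
Tile 14: at (0,2), goal (3,1), distance |0-3|+|2-1| = 4
Tile 9: at (0,3), goal (2,0), distance |0-2|+|3-0| = 5
Tile 7: at (1,0), goal (1,2), distance |1-1|+|0-2| = 2
Tile 11: at (1,1), goal (2,2), distance |1-2|+|1-2| = 2
Tile 4: at (1,2), goal (0,3), distance |1-0|+|2-3| = 2
Tile 6: at (1,3), goal (1,1), distance |1-1|+|3-1| = 2
Tile 3: at (2,0), goal (0,2), distance |2-0|+|0-2| = 4
Tile 13: at (2,1), goal (3,0), distance |2-3|+|1-0| = 2
Tile 12: at (2,2), goal (2,3), distance |2-2|+|2-3| = 1
Tile 10: at (2,3), goal (2,1), distance |2-2|+|3-1| = 2
Tile 8: at (3,0), goal (1,3), distance |3-1|+|0-3| = 5
Tile 5: at (3,1), goal (1,0), distance |3-1|+|1-0| = 3
Tile 15: at (3,2), goal (3,2), distance |3-3|+|2-2| = 0
Sum: 1 + 1 + 4 + 5 + 2 + 2 + 2 + 2 + 4 + 2 + 1 + 2 + 5 + 3 + 0 = 36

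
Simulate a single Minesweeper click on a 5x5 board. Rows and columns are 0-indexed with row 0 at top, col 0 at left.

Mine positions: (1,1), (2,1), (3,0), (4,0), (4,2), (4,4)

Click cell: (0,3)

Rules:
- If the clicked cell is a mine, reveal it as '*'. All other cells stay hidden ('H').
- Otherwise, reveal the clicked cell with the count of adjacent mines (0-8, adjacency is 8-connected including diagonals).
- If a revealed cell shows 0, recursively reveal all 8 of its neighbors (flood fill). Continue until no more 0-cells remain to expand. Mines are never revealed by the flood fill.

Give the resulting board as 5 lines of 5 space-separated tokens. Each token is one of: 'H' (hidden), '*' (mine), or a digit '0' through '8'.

H H 1 0 0
H H 2 0 0
H H 2 0 0
H H 2 2 1
H H H H H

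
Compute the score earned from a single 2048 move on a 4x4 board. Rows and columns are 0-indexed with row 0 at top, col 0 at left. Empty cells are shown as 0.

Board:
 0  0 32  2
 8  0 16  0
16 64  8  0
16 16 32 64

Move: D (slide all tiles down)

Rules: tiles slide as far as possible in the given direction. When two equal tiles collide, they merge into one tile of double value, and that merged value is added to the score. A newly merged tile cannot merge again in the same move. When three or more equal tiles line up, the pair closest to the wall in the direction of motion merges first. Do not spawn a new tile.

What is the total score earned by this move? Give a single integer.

Answer: 32

Derivation:
Slide down:
col 0: [0, 8, 16, 16] -> [0, 0, 8, 32]  score +32 (running 32)
col 1: [0, 0, 64, 16] -> [0, 0, 64, 16]  score +0 (running 32)
col 2: [32, 16, 8, 32] -> [32, 16, 8, 32]  score +0 (running 32)
col 3: [2, 0, 0, 64] -> [0, 0, 2, 64]  score +0 (running 32)
Board after move:
 0  0 32  0
 0  0 16  0
 8 64  8  2
32 16 32 64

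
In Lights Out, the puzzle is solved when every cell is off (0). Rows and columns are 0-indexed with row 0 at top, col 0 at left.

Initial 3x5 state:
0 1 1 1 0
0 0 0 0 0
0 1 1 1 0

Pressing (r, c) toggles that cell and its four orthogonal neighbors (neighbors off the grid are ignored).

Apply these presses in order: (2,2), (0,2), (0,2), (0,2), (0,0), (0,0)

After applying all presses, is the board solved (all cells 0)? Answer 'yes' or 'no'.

After press 1 at (2,2):
0 1 1 1 0
0 0 1 0 0
0 0 0 0 0

After press 2 at (0,2):
0 0 0 0 0
0 0 0 0 0
0 0 0 0 0

After press 3 at (0,2):
0 1 1 1 0
0 0 1 0 0
0 0 0 0 0

After press 4 at (0,2):
0 0 0 0 0
0 0 0 0 0
0 0 0 0 0

After press 5 at (0,0):
1 1 0 0 0
1 0 0 0 0
0 0 0 0 0

After press 6 at (0,0):
0 0 0 0 0
0 0 0 0 0
0 0 0 0 0

Lights still on: 0

Answer: yes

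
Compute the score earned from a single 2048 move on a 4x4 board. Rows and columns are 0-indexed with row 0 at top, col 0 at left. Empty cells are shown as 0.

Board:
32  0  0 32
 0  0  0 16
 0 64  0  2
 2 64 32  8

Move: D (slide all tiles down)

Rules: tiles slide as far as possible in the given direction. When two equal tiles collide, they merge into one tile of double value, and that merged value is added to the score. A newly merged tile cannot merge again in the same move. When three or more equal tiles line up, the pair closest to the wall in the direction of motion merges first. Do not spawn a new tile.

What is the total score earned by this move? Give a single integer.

Slide down:
col 0: [32, 0, 0, 2] -> [0, 0, 32, 2]  score +0 (running 0)
col 1: [0, 0, 64, 64] -> [0, 0, 0, 128]  score +128 (running 128)
col 2: [0, 0, 0, 32] -> [0, 0, 0, 32]  score +0 (running 128)
col 3: [32, 16, 2, 8] -> [32, 16, 2, 8]  score +0 (running 128)
Board after move:
  0   0   0  32
  0   0   0  16
 32   0   0   2
  2 128  32   8

Answer: 128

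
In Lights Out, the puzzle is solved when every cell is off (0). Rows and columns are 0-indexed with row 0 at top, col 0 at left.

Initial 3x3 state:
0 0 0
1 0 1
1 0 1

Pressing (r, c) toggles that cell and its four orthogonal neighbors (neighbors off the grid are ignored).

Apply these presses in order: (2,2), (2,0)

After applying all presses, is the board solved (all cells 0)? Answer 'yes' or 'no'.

After press 1 at (2,2):
0 0 0
1 0 0
1 1 0

After press 2 at (2,0):
0 0 0
0 0 0
0 0 0

Lights still on: 0

Answer: yes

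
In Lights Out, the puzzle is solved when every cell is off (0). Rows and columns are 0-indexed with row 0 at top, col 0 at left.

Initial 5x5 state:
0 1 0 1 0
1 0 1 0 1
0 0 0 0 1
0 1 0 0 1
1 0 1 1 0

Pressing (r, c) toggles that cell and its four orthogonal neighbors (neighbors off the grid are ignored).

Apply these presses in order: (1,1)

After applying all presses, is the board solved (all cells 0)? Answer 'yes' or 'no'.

After press 1 at (1,1):
0 0 0 1 0
0 1 0 0 1
0 1 0 0 1
0 1 0 0 1
1 0 1 1 0

Lights still on: 10

Answer: no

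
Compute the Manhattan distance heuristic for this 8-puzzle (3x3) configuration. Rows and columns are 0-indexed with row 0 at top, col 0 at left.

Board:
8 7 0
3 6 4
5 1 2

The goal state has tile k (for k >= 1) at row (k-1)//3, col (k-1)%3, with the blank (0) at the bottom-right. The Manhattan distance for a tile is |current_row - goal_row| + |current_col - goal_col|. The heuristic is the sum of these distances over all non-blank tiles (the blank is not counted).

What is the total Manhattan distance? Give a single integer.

Tile 8: at (0,0), goal (2,1), distance |0-2|+|0-1| = 3
Tile 7: at (0,1), goal (2,0), distance |0-2|+|1-0| = 3
Tile 3: at (1,0), goal (0,2), distance |1-0|+|0-2| = 3
Tile 6: at (1,1), goal (1,2), distance |1-1|+|1-2| = 1
Tile 4: at (1,2), goal (1,0), distance |1-1|+|2-0| = 2
Tile 5: at (2,0), goal (1,1), distance |2-1|+|0-1| = 2
Tile 1: at (2,1), goal (0,0), distance |2-0|+|1-0| = 3
Tile 2: at (2,2), goal (0,1), distance |2-0|+|2-1| = 3
Sum: 3 + 3 + 3 + 1 + 2 + 2 + 3 + 3 = 20

Answer: 20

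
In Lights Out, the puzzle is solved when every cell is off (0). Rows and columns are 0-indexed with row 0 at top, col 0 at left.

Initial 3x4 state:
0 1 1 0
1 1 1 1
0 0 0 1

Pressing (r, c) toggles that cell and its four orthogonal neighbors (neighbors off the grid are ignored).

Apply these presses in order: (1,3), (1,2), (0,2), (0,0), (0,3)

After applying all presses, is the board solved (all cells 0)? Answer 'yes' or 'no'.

Answer: no

Derivation:
After press 1 at (1,3):
0 1 1 1
1 1 0 0
0 0 0 0

After press 2 at (1,2):
0 1 0 1
1 0 1 1
0 0 1 0

After press 3 at (0,2):
0 0 1 0
1 0 0 1
0 0 1 0

After press 4 at (0,0):
1 1 1 0
0 0 0 1
0 0 1 0

After press 5 at (0,3):
1 1 0 1
0 0 0 0
0 0 1 0

Lights still on: 4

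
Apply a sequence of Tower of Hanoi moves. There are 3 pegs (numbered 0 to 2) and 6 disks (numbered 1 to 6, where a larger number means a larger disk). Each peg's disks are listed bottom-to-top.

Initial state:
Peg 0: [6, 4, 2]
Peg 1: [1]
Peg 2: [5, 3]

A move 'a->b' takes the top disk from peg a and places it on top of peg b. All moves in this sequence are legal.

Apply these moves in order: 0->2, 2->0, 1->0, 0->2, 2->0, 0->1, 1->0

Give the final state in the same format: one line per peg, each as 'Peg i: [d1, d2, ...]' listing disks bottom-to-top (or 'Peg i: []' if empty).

Answer: Peg 0: [6, 4, 2, 1]
Peg 1: []
Peg 2: [5, 3]

Derivation:
After move 1 (0->2):
Peg 0: [6, 4]
Peg 1: [1]
Peg 2: [5, 3, 2]

After move 2 (2->0):
Peg 0: [6, 4, 2]
Peg 1: [1]
Peg 2: [5, 3]

After move 3 (1->0):
Peg 0: [6, 4, 2, 1]
Peg 1: []
Peg 2: [5, 3]

After move 4 (0->2):
Peg 0: [6, 4, 2]
Peg 1: []
Peg 2: [5, 3, 1]

After move 5 (2->0):
Peg 0: [6, 4, 2, 1]
Peg 1: []
Peg 2: [5, 3]

After move 6 (0->1):
Peg 0: [6, 4, 2]
Peg 1: [1]
Peg 2: [5, 3]

After move 7 (1->0):
Peg 0: [6, 4, 2, 1]
Peg 1: []
Peg 2: [5, 3]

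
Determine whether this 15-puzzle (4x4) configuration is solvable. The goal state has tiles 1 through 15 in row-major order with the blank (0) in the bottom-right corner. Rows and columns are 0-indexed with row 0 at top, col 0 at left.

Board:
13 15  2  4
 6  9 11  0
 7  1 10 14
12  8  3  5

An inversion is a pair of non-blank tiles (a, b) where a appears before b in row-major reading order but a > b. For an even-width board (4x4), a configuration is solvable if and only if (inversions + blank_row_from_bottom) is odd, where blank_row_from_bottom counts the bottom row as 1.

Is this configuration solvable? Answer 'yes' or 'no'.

Answer: no

Derivation:
Inversions: 57
Blank is in row 1 (0-indexed from top), which is row 3 counting from the bottom (bottom = 1).
57 + 3 = 60, which is even, so the puzzle is not solvable.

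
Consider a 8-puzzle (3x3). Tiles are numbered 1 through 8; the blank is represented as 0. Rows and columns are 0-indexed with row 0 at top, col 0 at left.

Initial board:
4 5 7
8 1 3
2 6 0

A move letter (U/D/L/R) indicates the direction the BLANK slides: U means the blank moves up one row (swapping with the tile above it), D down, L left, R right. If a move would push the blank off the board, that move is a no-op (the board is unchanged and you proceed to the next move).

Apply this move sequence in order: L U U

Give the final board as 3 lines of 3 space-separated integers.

After move 1 (L):
4 5 7
8 1 3
2 0 6

After move 2 (U):
4 5 7
8 0 3
2 1 6

After move 3 (U):
4 0 7
8 5 3
2 1 6

Answer: 4 0 7
8 5 3
2 1 6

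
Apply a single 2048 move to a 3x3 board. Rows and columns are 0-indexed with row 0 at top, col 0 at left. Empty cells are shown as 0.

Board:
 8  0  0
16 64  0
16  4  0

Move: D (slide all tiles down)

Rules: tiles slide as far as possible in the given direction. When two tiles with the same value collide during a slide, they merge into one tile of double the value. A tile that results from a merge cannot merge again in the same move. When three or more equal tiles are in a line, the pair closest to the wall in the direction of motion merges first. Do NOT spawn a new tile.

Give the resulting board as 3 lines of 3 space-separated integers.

Slide down:
col 0: [8, 16, 16] -> [0, 8, 32]
col 1: [0, 64, 4] -> [0, 64, 4]
col 2: [0, 0, 0] -> [0, 0, 0]

Answer:  0  0  0
 8 64  0
32  4  0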